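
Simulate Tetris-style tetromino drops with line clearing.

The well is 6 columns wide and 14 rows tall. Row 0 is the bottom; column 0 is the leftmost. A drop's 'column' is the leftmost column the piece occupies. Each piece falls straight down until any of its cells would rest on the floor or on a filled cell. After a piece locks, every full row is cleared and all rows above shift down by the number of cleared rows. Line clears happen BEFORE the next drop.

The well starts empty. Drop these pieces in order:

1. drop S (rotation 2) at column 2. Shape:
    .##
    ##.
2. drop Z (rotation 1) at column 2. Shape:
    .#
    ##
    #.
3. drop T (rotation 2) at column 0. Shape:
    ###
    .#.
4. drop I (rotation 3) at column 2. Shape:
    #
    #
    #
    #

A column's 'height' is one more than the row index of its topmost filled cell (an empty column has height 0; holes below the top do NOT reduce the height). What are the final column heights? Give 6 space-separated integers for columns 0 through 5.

Answer: 4 4 8 4 2 0

Derivation:
Drop 1: S rot2 at col 2 lands with bottom-row=0; cleared 0 line(s) (total 0); column heights now [0 0 1 2 2 0], max=2
Drop 2: Z rot1 at col 2 lands with bottom-row=1; cleared 0 line(s) (total 0); column heights now [0 0 3 4 2 0], max=4
Drop 3: T rot2 at col 0 lands with bottom-row=2; cleared 0 line(s) (total 0); column heights now [4 4 4 4 2 0], max=4
Drop 4: I rot3 at col 2 lands with bottom-row=4; cleared 0 line(s) (total 0); column heights now [4 4 8 4 2 0], max=8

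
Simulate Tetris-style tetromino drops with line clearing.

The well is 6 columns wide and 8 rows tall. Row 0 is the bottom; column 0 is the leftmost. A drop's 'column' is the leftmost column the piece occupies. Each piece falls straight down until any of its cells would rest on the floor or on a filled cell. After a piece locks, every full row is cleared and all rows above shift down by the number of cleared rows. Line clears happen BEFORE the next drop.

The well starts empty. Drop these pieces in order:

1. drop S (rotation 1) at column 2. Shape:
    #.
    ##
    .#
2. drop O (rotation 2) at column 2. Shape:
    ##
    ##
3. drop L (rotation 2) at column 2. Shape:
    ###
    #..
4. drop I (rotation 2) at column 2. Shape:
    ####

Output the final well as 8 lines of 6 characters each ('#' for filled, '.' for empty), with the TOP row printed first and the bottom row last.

Answer: ..####
..###.
..#...
..##..
..##..
..#...
..##..
...#..

Derivation:
Drop 1: S rot1 at col 2 lands with bottom-row=0; cleared 0 line(s) (total 0); column heights now [0 0 3 2 0 0], max=3
Drop 2: O rot2 at col 2 lands with bottom-row=3; cleared 0 line(s) (total 0); column heights now [0 0 5 5 0 0], max=5
Drop 3: L rot2 at col 2 lands with bottom-row=5; cleared 0 line(s) (total 0); column heights now [0 0 7 7 7 0], max=7
Drop 4: I rot2 at col 2 lands with bottom-row=7; cleared 0 line(s) (total 0); column heights now [0 0 8 8 8 8], max=8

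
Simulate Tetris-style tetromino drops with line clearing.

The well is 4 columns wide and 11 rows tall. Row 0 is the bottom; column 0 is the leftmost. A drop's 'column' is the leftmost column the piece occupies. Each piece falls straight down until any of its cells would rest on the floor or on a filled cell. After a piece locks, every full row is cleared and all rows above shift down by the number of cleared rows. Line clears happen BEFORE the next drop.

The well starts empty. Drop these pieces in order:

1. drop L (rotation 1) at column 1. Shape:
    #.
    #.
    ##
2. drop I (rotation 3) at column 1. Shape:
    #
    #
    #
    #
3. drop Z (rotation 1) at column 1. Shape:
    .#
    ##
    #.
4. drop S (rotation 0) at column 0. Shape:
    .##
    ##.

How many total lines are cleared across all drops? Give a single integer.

Answer: 0

Derivation:
Drop 1: L rot1 at col 1 lands with bottom-row=0; cleared 0 line(s) (total 0); column heights now [0 3 1 0], max=3
Drop 2: I rot3 at col 1 lands with bottom-row=3; cleared 0 line(s) (total 0); column heights now [0 7 1 0], max=7
Drop 3: Z rot1 at col 1 lands with bottom-row=7; cleared 0 line(s) (total 0); column heights now [0 9 10 0], max=10
Drop 4: S rot0 at col 0 lands with bottom-row=9; cleared 0 line(s) (total 0); column heights now [10 11 11 0], max=11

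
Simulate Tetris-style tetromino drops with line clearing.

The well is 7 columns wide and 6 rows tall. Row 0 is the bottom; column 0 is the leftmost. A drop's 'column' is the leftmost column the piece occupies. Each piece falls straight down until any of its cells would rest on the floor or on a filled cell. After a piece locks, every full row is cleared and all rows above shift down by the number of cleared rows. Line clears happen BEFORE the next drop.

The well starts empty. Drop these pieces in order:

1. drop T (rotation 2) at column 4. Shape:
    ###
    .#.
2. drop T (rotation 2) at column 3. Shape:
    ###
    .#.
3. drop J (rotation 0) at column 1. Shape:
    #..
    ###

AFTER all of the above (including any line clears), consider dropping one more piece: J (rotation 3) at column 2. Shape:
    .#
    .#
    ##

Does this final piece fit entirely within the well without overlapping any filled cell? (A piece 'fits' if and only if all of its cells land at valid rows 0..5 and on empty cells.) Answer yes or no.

Drop 1: T rot2 at col 4 lands with bottom-row=0; cleared 0 line(s) (total 0); column heights now [0 0 0 0 2 2 2], max=2
Drop 2: T rot2 at col 3 lands with bottom-row=2; cleared 0 line(s) (total 0); column heights now [0 0 0 4 4 4 2], max=4
Drop 3: J rot0 at col 1 lands with bottom-row=4; cleared 0 line(s) (total 0); column heights now [0 6 5 5 4 4 2], max=6
Test piece J rot3 at col 2 (width 2): heights before test = [0 6 5 5 4 4 2]; fits = False

Answer: no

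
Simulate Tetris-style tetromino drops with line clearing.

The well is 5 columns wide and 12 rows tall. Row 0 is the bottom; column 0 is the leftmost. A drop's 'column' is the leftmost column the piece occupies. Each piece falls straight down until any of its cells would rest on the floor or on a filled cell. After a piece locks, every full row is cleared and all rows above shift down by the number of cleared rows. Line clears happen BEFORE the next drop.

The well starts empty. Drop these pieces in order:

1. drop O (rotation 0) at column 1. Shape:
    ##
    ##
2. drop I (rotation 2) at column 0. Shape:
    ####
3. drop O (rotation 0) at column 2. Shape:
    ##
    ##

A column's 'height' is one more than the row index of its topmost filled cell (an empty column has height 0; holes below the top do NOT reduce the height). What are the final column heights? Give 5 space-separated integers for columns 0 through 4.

Drop 1: O rot0 at col 1 lands with bottom-row=0; cleared 0 line(s) (total 0); column heights now [0 2 2 0 0], max=2
Drop 2: I rot2 at col 0 lands with bottom-row=2; cleared 0 line(s) (total 0); column heights now [3 3 3 3 0], max=3
Drop 3: O rot0 at col 2 lands with bottom-row=3; cleared 0 line(s) (total 0); column heights now [3 3 5 5 0], max=5

Answer: 3 3 5 5 0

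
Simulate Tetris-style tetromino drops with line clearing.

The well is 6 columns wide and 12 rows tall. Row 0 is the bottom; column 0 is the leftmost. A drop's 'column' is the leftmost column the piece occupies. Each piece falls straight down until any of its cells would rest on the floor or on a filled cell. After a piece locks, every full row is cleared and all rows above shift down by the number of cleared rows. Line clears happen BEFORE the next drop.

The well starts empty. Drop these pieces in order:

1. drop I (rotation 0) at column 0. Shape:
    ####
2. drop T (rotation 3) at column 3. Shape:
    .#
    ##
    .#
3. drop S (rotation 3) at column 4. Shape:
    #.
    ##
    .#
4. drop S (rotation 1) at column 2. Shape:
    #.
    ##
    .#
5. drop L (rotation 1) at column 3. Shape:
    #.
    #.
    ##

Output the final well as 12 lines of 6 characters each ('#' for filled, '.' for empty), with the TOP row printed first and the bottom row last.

Drop 1: I rot0 at col 0 lands with bottom-row=0; cleared 0 line(s) (total 0); column heights now [1 1 1 1 0 0], max=1
Drop 2: T rot3 at col 3 lands with bottom-row=0; cleared 0 line(s) (total 0); column heights now [1 1 1 2 3 0], max=3
Drop 3: S rot3 at col 4 lands with bottom-row=2; cleared 0 line(s) (total 0); column heights now [1 1 1 2 5 4], max=5
Drop 4: S rot1 at col 2 lands with bottom-row=2; cleared 0 line(s) (total 0); column heights now [1 1 5 4 5 4], max=5
Drop 5: L rot1 at col 3 lands with bottom-row=5; cleared 0 line(s) (total 0); column heights now [1 1 5 8 6 4], max=8

Answer: ......
......
......
......
...#..
...#..
...##.
..#.#.
..####
...###
...##.
#####.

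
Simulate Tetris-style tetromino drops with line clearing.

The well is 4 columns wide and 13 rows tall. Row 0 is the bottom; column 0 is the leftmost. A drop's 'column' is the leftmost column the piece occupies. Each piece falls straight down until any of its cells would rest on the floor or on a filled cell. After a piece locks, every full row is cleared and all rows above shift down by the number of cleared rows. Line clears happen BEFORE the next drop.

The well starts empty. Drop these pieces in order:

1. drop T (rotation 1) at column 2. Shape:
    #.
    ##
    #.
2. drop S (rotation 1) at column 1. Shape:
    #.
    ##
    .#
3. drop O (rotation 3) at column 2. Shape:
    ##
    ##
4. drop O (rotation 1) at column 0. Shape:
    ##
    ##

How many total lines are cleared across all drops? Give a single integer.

Drop 1: T rot1 at col 2 lands with bottom-row=0; cleared 0 line(s) (total 0); column heights now [0 0 3 2], max=3
Drop 2: S rot1 at col 1 lands with bottom-row=3; cleared 0 line(s) (total 0); column heights now [0 6 5 2], max=6
Drop 3: O rot3 at col 2 lands with bottom-row=5; cleared 0 line(s) (total 0); column heights now [0 6 7 7], max=7
Drop 4: O rot1 at col 0 lands with bottom-row=6; cleared 1 line(s) (total 1); column heights now [7 7 6 6], max=7

Answer: 1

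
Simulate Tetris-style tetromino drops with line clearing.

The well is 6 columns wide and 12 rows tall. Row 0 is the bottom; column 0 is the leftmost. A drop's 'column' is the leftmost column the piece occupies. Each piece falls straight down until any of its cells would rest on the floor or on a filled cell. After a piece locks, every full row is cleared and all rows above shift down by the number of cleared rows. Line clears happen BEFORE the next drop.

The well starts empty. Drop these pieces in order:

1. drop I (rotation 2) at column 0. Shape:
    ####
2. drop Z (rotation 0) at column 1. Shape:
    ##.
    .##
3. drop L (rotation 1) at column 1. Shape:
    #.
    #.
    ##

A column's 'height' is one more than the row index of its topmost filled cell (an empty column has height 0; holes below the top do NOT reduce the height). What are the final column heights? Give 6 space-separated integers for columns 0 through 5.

Drop 1: I rot2 at col 0 lands with bottom-row=0; cleared 0 line(s) (total 0); column heights now [1 1 1 1 0 0], max=1
Drop 2: Z rot0 at col 1 lands with bottom-row=1; cleared 0 line(s) (total 0); column heights now [1 3 3 2 0 0], max=3
Drop 3: L rot1 at col 1 lands with bottom-row=3; cleared 0 line(s) (total 0); column heights now [1 6 4 2 0 0], max=6

Answer: 1 6 4 2 0 0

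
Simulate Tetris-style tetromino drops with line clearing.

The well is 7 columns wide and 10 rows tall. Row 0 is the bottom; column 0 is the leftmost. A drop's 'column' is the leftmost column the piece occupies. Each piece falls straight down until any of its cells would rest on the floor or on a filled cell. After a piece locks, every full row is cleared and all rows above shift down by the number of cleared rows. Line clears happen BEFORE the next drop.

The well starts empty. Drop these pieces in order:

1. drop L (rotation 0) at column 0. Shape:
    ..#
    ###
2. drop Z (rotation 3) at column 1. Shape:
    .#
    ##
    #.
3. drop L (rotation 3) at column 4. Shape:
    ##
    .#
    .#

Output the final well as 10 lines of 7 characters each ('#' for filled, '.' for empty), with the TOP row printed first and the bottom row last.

Answer: .......
.......
.......
.......
.......
.......
..#....
.##.##.
.##..#.
###..#.

Derivation:
Drop 1: L rot0 at col 0 lands with bottom-row=0; cleared 0 line(s) (total 0); column heights now [1 1 2 0 0 0 0], max=2
Drop 2: Z rot3 at col 1 lands with bottom-row=1; cleared 0 line(s) (total 0); column heights now [1 3 4 0 0 0 0], max=4
Drop 3: L rot3 at col 4 lands with bottom-row=0; cleared 0 line(s) (total 0); column heights now [1 3 4 0 3 3 0], max=4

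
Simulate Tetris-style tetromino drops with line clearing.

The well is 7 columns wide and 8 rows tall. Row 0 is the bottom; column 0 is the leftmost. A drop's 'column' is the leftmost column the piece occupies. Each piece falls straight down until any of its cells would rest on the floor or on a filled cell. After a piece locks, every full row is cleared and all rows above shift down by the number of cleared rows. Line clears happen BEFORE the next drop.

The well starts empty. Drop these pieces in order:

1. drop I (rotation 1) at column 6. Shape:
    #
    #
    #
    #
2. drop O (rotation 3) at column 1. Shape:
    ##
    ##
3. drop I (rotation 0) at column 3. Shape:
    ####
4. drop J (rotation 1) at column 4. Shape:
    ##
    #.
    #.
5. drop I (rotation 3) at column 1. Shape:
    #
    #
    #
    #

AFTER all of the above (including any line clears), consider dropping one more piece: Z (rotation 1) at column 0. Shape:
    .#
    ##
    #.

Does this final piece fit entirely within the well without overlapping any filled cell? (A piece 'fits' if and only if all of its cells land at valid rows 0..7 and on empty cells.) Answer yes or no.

Drop 1: I rot1 at col 6 lands with bottom-row=0; cleared 0 line(s) (total 0); column heights now [0 0 0 0 0 0 4], max=4
Drop 2: O rot3 at col 1 lands with bottom-row=0; cleared 0 line(s) (total 0); column heights now [0 2 2 0 0 0 4], max=4
Drop 3: I rot0 at col 3 lands with bottom-row=4; cleared 0 line(s) (total 0); column heights now [0 2 2 5 5 5 5], max=5
Drop 4: J rot1 at col 4 lands with bottom-row=5; cleared 0 line(s) (total 0); column heights now [0 2 2 5 8 8 5], max=8
Drop 5: I rot3 at col 1 lands with bottom-row=2; cleared 0 line(s) (total 0); column heights now [0 6 2 5 8 8 5], max=8
Test piece Z rot1 at col 0 (width 2): heights before test = [0 6 2 5 8 8 5]; fits = True

Answer: yes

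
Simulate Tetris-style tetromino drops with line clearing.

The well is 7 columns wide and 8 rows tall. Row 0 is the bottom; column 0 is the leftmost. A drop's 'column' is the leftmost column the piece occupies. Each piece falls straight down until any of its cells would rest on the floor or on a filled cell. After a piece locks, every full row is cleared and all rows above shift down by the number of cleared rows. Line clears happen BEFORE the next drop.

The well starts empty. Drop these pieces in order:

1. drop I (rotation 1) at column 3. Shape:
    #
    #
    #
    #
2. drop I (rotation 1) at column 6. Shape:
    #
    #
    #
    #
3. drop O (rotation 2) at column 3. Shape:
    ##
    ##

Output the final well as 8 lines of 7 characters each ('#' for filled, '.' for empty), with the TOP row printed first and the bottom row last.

Answer: .......
.......
...##..
...##..
...#..#
...#..#
...#..#
...#..#

Derivation:
Drop 1: I rot1 at col 3 lands with bottom-row=0; cleared 0 line(s) (total 0); column heights now [0 0 0 4 0 0 0], max=4
Drop 2: I rot1 at col 6 lands with bottom-row=0; cleared 0 line(s) (total 0); column heights now [0 0 0 4 0 0 4], max=4
Drop 3: O rot2 at col 3 lands with bottom-row=4; cleared 0 line(s) (total 0); column heights now [0 0 0 6 6 0 4], max=6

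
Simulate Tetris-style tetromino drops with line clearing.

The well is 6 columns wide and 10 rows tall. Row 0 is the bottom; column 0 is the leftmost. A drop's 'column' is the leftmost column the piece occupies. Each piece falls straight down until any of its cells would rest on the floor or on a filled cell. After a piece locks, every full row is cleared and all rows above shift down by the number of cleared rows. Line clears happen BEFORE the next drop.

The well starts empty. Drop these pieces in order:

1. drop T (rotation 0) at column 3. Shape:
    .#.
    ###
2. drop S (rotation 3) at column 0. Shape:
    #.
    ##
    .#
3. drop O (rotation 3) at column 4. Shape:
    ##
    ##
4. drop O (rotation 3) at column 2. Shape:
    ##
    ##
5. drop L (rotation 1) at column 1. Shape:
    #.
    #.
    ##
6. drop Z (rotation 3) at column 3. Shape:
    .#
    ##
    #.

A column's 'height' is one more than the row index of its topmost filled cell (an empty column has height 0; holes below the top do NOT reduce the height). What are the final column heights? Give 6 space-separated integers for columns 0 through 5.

Answer: 3 6 4 5 6 4

Derivation:
Drop 1: T rot0 at col 3 lands with bottom-row=0; cleared 0 line(s) (total 0); column heights now [0 0 0 1 2 1], max=2
Drop 2: S rot3 at col 0 lands with bottom-row=0; cleared 0 line(s) (total 0); column heights now [3 2 0 1 2 1], max=3
Drop 3: O rot3 at col 4 lands with bottom-row=2; cleared 0 line(s) (total 0); column heights now [3 2 0 1 4 4], max=4
Drop 4: O rot3 at col 2 lands with bottom-row=1; cleared 0 line(s) (total 0); column heights now [3 2 3 3 4 4], max=4
Drop 5: L rot1 at col 1 lands with bottom-row=3; cleared 0 line(s) (total 0); column heights now [3 6 4 3 4 4], max=6
Drop 6: Z rot3 at col 3 lands with bottom-row=3; cleared 0 line(s) (total 0); column heights now [3 6 4 5 6 4], max=6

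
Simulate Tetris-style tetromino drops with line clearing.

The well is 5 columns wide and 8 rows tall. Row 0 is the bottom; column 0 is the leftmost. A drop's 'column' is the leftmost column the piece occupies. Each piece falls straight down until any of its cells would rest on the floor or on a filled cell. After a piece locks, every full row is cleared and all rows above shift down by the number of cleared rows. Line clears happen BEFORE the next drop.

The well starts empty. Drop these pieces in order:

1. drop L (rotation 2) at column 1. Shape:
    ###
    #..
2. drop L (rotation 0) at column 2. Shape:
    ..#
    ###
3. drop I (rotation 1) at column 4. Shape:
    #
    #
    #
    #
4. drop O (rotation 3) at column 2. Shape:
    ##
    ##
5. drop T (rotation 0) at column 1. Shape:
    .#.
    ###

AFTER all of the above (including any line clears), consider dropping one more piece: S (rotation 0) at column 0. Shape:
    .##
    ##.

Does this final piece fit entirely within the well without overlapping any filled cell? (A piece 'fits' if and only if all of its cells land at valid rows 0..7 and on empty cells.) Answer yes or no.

Answer: yes

Derivation:
Drop 1: L rot2 at col 1 lands with bottom-row=0; cleared 0 line(s) (total 0); column heights now [0 2 2 2 0], max=2
Drop 2: L rot0 at col 2 lands with bottom-row=2; cleared 0 line(s) (total 0); column heights now [0 2 3 3 4], max=4
Drop 3: I rot1 at col 4 lands with bottom-row=4; cleared 0 line(s) (total 0); column heights now [0 2 3 3 8], max=8
Drop 4: O rot3 at col 2 lands with bottom-row=3; cleared 0 line(s) (total 0); column heights now [0 2 5 5 8], max=8
Drop 5: T rot0 at col 1 lands with bottom-row=5; cleared 0 line(s) (total 0); column heights now [0 6 7 6 8], max=8
Test piece S rot0 at col 0 (width 3): heights before test = [0 6 7 6 8]; fits = True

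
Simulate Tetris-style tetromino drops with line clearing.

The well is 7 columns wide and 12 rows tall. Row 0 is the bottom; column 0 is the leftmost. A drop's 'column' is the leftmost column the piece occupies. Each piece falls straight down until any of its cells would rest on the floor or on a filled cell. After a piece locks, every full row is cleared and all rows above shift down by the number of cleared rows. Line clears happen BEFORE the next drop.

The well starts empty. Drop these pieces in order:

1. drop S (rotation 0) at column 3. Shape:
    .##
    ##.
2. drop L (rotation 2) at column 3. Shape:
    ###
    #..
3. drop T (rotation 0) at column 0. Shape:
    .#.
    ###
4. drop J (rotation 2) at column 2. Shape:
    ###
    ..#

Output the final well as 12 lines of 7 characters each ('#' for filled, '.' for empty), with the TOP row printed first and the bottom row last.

Answer: .......
.......
.......
.......
.......
.......
.......
..###..
....#..
...###.
.#.###.
#####..

Derivation:
Drop 1: S rot0 at col 3 lands with bottom-row=0; cleared 0 line(s) (total 0); column heights now [0 0 0 1 2 2 0], max=2
Drop 2: L rot2 at col 3 lands with bottom-row=1; cleared 0 line(s) (total 0); column heights now [0 0 0 3 3 3 0], max=3
Drop 3: T rot0 at col 0 lands with bottom-row=0; cleared 0 line(s) (total 0); column heights now [1 2 1 3 3 3 0], max=3
Drop 4: J rot2 at col 2 lands with bottom-row=3; cleared 0 line(s) (total 0); column heights now [1 2 5 5 5 3 0], max=5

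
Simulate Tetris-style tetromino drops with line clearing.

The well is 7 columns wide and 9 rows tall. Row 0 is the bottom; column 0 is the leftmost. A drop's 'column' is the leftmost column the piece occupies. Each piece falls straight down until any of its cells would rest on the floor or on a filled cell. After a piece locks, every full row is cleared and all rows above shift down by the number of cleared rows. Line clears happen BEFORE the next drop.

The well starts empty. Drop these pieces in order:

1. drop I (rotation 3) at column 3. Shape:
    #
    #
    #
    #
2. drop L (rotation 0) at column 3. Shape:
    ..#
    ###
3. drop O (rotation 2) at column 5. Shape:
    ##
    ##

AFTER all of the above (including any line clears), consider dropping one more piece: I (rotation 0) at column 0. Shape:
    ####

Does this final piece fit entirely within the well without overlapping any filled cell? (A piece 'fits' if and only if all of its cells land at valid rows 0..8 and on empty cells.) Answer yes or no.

Drop 1: I rot3 at col 3 lands with bottom-row=0; cleared 0 line(s) (total 0); column heights now [0 0 0 4 0 0 0], max=4
Drop 2: L rot0 at col 3 lands with bottom-row=4; cleared 0 line(s) (total 0); column heights now [0 0 0 5 5 6 0], max=6
Drop 3: O rot2 at col 5 lands with bottom-row=6; cleared 0 line(s) (total 0); column heights now [0 0 0 5 5 8 8], max=8
Test piece I rot0 at col 0 (width 4): heights before test = [0 0 0 5 5 8 8]; fits = True

Answer: yes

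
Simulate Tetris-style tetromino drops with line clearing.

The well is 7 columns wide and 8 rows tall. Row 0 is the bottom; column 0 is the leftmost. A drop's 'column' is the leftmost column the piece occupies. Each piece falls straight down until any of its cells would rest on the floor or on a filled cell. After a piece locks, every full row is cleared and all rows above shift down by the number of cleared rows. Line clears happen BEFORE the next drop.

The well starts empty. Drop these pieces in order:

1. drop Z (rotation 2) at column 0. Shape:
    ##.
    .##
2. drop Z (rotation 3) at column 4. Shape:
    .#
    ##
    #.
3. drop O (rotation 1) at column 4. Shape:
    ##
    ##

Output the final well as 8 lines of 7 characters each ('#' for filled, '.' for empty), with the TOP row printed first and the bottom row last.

Answer: .......
.......
.......
....##.
....##.
.....#.
##..##.
.##.#..

Derivation:
Drop 1: Z rot2 at col 0 lands with bottom-row=0; cleared 0 line(s) (total 0); column heights now [2 2 1 0 0 0 0], max=2
Drop 2: Z rot3 at col 4 lands with bottom-row=0; cleared 0 line(s) (total 0); column heights now [2 2 1 0 2 3 0], max=3
Drop 3: O rot1 at col 4 lands with bottom-row=3; cleared 0 line(s) (total 0); column heights now [2 2 1 0 5 5 0], max=5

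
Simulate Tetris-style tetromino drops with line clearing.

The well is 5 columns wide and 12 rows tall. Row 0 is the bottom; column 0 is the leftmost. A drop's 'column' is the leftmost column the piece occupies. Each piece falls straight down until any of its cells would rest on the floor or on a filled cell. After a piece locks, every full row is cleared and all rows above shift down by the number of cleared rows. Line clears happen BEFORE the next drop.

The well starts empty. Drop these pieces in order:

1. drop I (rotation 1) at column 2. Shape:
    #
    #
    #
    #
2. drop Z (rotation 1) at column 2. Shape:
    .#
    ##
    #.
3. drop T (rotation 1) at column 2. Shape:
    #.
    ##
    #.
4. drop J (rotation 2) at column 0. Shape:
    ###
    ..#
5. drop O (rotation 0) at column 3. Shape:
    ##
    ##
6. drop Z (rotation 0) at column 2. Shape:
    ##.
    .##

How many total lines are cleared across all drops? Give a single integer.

Answer: 1

Derivation:
Drop 1: I rot1 at col 2 lands with bottom-row=0; cleared 0 line(s) (total 0); column heights now [0 0 4 0 0], max=4
Drop 2: Z rot1 at col 2 lands with bottom-row=4; cleared 0 line(s) (total 0); column heights now [0 0 6 7 0], max=7
Drop 3: T rot1 at col 2 lands with bottom-row=6; cleared 0 line(s) (total 0); column heights now [0 0 9 8 0], max=9
Drop 4: J rot2 at col 0 lands with bottom-row=9; cleared 0 line(s) (total 0); column heights now [11 11 11 8 0], max=11
Drop 5: O rot0 at col 3 lands with bottom-row=8; cleared 0 line(s) (total 0); column heights now [11 11 11 10 10], max=11
Drop 6: Z rot0 at col 2 lands with bottom-row=10; cleared 1 line(s) (total 1); column heights now [0 0 11 11 10], max=11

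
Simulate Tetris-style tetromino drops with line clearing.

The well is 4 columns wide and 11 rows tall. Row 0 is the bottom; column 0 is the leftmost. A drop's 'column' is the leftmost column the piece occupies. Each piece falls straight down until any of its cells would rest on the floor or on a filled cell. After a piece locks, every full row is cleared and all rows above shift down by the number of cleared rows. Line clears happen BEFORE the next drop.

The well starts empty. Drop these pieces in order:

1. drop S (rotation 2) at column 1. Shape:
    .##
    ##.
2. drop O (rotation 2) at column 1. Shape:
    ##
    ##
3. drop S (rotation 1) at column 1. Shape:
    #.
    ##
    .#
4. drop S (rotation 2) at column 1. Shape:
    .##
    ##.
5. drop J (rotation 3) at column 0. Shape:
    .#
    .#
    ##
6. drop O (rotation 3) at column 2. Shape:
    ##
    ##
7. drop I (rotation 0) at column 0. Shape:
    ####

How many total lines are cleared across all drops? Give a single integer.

Drop 1: S rot2 at col 1 lands with bottom-row=0; cleared 0 line(s) (total 0); column heights now [0 1 2 2], max=2
Drop 2: O rot2 at col 1 lands with bottom-row=2; cleared 0 line(s) (total 0); column heights now [0 4 4 2], max=4
Drop 3: S rot1 at col 1 lands with bottom-row=4; cleared 0 line(s) (total 0); column heights now [0 7 6 2], max=7
Drop 4: S rot2 at col 1 lands with bottom-row=7; cleared 0 line(s) (total 0); column heights now [0 8 9 9], max=9
Drop 5: J rot3 at col 0 lands with bottom-row=8; cleared 1 line(s) (total 1); column heights now [0 10 8 2], max=10
Drop 6: O rot3 at col 2 lands with bottom-row=8; cleared 0 line(s) (total 1); column heights now [0 10 10 10], max=10
Drop 7: I rot0 at col 0 lands with bottom-row=10; cleared 1 line(s) (total 2); column heights now [0 10 10 10], max=10

Answer: 2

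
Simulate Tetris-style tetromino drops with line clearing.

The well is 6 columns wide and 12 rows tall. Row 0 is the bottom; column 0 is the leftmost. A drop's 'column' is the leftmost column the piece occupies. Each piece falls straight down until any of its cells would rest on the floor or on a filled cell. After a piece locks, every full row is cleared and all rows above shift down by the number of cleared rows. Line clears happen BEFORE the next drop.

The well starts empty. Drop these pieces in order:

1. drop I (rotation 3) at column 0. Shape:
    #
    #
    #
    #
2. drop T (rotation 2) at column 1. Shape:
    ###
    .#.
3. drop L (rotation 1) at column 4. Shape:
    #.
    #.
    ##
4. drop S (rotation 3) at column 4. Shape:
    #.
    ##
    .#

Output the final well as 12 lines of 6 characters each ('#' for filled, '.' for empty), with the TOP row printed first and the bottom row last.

Drop 1: I rot3 at col 0 lands with bottom-row=0; cleared 0 line(s) (total 0); column heights now [4 0 0 0 0 0], max=4
Drop 2: T rot2 at col 1 lands with bottom-row=0; cleared 0 line(s) (total 0); column heights now [4 2 2 2 0 0], max=4
Drop 3: L rot1 at col 4 lands with bottom-row=0; cleared 0 line(s) (total 0); column heights now [4 2 2 2 3 1], max=4
Drop 4: S rot3 at col 4 lands with bottom-row=2; cleared 0 line(s) (total 0); column heights now [4 2 2 2 5 4], max=5

Answer: ......
......
......
......
......
......
......
....#.
#...##
#...##
#####.
#.#.##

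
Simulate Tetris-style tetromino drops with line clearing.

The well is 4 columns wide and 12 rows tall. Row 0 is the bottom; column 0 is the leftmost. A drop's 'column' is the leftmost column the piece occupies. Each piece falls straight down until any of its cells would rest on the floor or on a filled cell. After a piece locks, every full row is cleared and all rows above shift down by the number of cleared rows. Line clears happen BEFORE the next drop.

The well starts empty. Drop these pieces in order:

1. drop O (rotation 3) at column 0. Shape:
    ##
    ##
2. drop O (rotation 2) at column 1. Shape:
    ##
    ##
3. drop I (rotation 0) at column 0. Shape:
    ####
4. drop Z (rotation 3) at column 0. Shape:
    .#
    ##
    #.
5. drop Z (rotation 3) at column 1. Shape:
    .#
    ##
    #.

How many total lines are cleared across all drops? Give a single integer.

Drop 1: O rot3 at col 0 lands with bottom-row=0; cleared 0 line(s) (total 0); column heights now [2 2 0 0], max=2
Drop 2: O rot2 at col 1 lands with bottom-row=2; cleared 0 line(s) (total 0); column heights now [2 4 4 0], max=4
Drop 3: I rot0 at col 0 lands with bottom-row=4; cleared 1 line(s) (total 1); column heights now [2 4 4 0], max=4
Drop 4: Z rot3 at col 0 lands with bottom-row=3; cleared 0 line(s) (total 1); column heights now [5 6 4 0], max=6
Drop 5: Z rot3 at col 1 lands with bottom-row=6; cleared 0 line(s) (total 1); column heights now [5 8 9 0], max=9

Answer: 1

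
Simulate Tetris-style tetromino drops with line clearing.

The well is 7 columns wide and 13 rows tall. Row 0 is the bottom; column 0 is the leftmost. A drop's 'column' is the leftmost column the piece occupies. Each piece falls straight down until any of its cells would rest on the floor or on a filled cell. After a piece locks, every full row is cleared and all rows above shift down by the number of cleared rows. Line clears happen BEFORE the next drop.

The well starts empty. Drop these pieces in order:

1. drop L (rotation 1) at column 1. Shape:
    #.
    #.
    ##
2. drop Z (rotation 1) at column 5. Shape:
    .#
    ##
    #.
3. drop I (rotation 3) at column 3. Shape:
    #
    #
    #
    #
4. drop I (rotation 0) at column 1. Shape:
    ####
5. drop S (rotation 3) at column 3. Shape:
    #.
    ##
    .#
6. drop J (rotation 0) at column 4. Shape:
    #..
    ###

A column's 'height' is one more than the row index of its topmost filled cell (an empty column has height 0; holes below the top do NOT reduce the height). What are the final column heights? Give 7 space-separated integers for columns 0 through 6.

Answer: 0 5 5 8 9 8 8

Derivation:
Drop 1: L rot1 at col 1 lands with bottom-row=0; cleared 0 line(s) (total 0); column heights now [0 3 1 0 0 0 0], max=3
Drop 2: Z rot1 at col 5 lands with bottom-row=0; cleared 0 line(s) (total 0); column heights now [0 3 1 0 0 2 3], max=3
Drop 3: I rot3 at col 3 lands with bottom-row=0; cleared 0 line(s) (total 0); column heights now [0 3 1 4 0 2 3], max=4
Drop 4: I rot0 at col 1 lands with bottom-row=4; cleared 0 line(s) (total 0); column heights now [0 5 5 5 5 2 3], max=5
Drop 5: S rot3 at col 3 lands with bottom-row=5; cleared 0 line(s) (total 0); column heights now [0 5 5 8 7 2 3], max=8
Drop 6: J rot0 at col 4 lands with bottom-row=7; cleared 0 line(s) (total 0); column heights now [0 5 5 8 9 8 8], max=9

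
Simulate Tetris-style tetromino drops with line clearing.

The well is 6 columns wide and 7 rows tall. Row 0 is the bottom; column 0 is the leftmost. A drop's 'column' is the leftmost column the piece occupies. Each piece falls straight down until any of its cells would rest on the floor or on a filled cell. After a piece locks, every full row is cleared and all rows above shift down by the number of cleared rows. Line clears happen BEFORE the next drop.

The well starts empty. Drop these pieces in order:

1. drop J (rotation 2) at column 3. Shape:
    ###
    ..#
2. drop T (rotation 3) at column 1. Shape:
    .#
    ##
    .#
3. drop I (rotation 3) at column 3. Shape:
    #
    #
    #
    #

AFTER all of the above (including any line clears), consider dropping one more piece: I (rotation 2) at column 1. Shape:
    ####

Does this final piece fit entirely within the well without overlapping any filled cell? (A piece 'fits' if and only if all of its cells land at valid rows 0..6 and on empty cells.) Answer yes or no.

Answer: yes

Derivation:
Drop 1: J rot2 at col 3 lands with bottom-row=0; cleared 0 line(s) (total 0); column heights now [0 0 0 2 2 2], max=2
Drop 2: T rot3 at col 1 lands with bottom-row=0; cleared 0 line(s) (total 0); column heights now [0 2 3 2 2 2], max=3
Drop 3: I rot3 at col 3 lands with bottom-row=2; cleared 0 line(s) (total 0); column heights now [0 2 3 6 2 2], max=6
Test piece I rot2 at col 1 (width 4): heights before test = [0 2 3 6 2 2]; fits = True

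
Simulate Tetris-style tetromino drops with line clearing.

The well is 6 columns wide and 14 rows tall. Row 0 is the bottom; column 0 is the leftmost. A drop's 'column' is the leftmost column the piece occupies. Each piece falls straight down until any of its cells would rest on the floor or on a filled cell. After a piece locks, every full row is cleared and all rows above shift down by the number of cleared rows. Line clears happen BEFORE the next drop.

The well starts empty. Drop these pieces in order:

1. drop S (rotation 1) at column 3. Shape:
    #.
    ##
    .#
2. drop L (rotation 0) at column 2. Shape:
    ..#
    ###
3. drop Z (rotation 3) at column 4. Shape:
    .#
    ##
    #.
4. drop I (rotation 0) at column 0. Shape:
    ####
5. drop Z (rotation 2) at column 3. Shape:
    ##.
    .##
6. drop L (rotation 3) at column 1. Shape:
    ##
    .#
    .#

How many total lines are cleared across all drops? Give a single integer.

Answer: 0

Derivation:
Drop 1: S rot1 at col 3 lands with bottom-row=0; cleared 0 line(s) (total 0); column heights now [0 0 0 3 2 0], max=3
Drop 2: L rot0 at col 2 lands with bottom-row=3; cleared 0 line(s) (total 0); column heights now [0 0 4 4 5 0], max=5
Drop 3: Z rot3 at col 4 lands with bottom-row=5; cleared 0 line(s) (total 0); column heights now [0 0 4 4 7 8], max=8
Drop 4: I rot0 at col 0 lands with bottom-row=4; cleared 0 line(s) (total 0); column heights now [5 5 5 5 7 8], max=8
Drop 5: Z rot2 at col 3 lands with bottom-row=8; cleared 0 line(s) (total 0); column heights now [5 5 5 10 10 9], max=10
Drop 6: L rot3 at col 1 lands with bottom-row=5; cleared 0 line(s) (total 0); column heights now [5 8 8 10 10 9], max=10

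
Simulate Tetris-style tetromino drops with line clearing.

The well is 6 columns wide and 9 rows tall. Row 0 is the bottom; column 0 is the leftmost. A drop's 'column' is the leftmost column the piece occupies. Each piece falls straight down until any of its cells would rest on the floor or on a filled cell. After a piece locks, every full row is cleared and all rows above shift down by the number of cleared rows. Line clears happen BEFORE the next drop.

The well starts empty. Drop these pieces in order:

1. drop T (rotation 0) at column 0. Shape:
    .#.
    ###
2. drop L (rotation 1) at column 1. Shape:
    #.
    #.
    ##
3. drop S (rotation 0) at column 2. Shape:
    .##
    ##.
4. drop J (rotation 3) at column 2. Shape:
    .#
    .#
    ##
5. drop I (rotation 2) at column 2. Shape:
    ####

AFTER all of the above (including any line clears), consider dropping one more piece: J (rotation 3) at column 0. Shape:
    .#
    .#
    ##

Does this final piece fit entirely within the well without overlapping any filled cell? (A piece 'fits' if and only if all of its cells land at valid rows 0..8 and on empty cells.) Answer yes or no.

Drop 1: T rot0 at col 0 lands with bottom-row=0; cleared 0 line(s) (total 0); column heights now [1 2 1 0 0 0], max=2
Drop 2: L rot1 at col 1 lands with bottom-row=2; cleared 0 line(s) (total 0); column heights now [1 5 3 0 0 0], max=5
Drop 3: S rot0 at col 2 lands with bottom-row=3; cleared 0 line(s) (total 0); column heights now [1 5 4 5 5 0], max=5
Drop 4: J rot3 at col 2 lands with bottom-row=5; cleared 0 line(s) (total 0); column heights now [1 5 6 8 5 0], max=8
Drop 5: I rot2 at col 2 lands with bottom-row=8; cleared 0 line(s) (total 0); column heights now [1 5 9 9 9 9], max=9
Test piece J rot3 at col 0 (width 2): heights before test = [1 5 9 9 9 9]; fits = True

Answer: yes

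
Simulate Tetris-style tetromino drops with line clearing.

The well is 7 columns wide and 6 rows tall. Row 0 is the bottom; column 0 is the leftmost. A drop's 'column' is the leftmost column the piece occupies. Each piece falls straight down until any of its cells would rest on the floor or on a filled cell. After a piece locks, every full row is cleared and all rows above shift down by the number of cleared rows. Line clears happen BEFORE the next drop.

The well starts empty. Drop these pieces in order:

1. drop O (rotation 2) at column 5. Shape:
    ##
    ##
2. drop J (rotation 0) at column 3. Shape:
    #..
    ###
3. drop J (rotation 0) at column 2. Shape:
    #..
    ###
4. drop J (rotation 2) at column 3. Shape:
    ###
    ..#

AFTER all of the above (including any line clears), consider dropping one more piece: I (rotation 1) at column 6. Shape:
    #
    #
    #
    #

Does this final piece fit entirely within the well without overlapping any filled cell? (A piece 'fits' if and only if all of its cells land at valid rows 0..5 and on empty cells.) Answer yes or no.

Drop 1: O rot2 at col 5 lands with bottom-row=0; cleared 0 line(s) (total 0); column heights now [0 0 0 0 0 2 2], max=2
Drop 2: J rot0 at col 3 lands with bottom-row=2; cleared 0 line(s) (total 0); column heights now [0 0 0 4 3 3 2], max=4
Drop 3: J rot0 at col 2 lands with bottom-row=4; cleared 0 line(s) (total 0); column heights now [0 0 6 5 5 3 2], max=6
Drop 4: J rot2 at col 3 lands with bottom-row=4; cleared 0 line(s) (total 0); column heights now [0 0 6 6 6 6 2], max=6
Test piece I rot1 at col 6 (width 1): heights before test = [0 0 6 6 6 6 2]; fits = True

Answer: yes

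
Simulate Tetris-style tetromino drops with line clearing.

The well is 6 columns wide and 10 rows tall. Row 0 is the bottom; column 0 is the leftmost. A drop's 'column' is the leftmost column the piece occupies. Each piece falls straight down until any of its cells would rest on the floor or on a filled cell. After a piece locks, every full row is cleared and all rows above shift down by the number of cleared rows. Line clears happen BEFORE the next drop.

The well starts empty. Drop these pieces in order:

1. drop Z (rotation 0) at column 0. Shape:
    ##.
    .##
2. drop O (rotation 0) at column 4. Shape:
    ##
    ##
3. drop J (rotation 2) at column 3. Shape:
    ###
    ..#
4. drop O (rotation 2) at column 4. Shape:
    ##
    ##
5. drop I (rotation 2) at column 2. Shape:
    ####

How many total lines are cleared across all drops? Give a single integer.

Answer: 0

Derivation:
Drop 1: Z rot0 at col 0 lands with bottom-row=0; cleared 0 line(s) (total 0); column heights now [2 2 1 0 0 0], max=2
Drop 2: O rot0 at col 4 lands with bottom-row=0; cleared 0 line(s) (total 0); column heights now [2 2 1 0 2 2], max=2
Drop 3: J rot2 at col 3 lands with bottom-row=2; cleared 0 line(s) (total 0); column heights now [2 2 1 4 4 4], max=4
Drop 4: O rot2 at col 4 lands with bottom-row=4; cleared 0 line(s) (total 0); column heights now [2 2 1 4 6 6], max=6
Drop 5: I rot2 at col 2 lands with bottom-row=6; cleared 0 line(s) (total 0); column heights now [2 2 7 7 7 7], max=7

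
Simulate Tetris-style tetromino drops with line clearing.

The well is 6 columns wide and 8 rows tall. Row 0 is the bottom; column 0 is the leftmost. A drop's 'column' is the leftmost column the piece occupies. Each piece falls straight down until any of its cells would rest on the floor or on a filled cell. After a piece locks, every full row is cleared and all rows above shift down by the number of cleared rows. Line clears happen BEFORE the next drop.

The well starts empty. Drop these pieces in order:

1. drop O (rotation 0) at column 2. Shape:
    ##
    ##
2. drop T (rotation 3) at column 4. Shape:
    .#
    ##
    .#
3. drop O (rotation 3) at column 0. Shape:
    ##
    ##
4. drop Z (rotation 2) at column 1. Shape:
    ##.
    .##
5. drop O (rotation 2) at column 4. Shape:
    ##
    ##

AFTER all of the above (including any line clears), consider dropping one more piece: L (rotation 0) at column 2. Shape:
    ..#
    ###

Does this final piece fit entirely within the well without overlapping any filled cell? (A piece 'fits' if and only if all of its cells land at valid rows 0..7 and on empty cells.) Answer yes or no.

Drop 1: O rot0 at col 2 lands with bottom-row=0; cleared 0 line(s) (total 0); column heights now [0 0 2 2 0 0], max=2
Drop 2: T rot3 at col 4 lands with bottom-row=0; cleared 0 line(s) (total 0); column heights now [0 0 2 2 2 3], max=3
Drop 3: O rot3 at col 0 lands with bottom-row=0; cleared 1 line(s) (total 1); column heights now [1 1 1 1 0 2], max=2
Drop 4: Z rot2 at col 1 lands with bottom-row=1; cleared 0 line(s) (total 1); column heights now [1 3 3 2 0 2], max=3
Drop 5: O rot2 at col 4 lands with bottom-row=2; cleared 0 line(s) (total 1); column heights now [1 3 3 2 4 4], max=4
Test piece L rot0 at col 2 (width 3): heights before test = [1 3 3 2 4 4]; fits = True

Answer: yes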